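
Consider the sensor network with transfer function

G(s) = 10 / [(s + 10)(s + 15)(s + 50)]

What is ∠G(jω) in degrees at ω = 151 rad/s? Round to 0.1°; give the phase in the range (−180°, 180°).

At s = jω = j151:
pole (s+10): 10 + j151 → |·| = √(10²+151²) = √22901 ≈ 151.33, ∠ = arctan(151/10) ≈ 86.21°
pole (s+15): 15 + j151 → |·| = √(15²+151²) = √23026 ≈ 151.74, ∠ = arctan(151/15) ≈ 84.33°
pole (s+50): 50 + j151 → |·| = √(50²+151²) = √25301 ≈ 159.06, ∠ = arctan(151/50) ≈ 71.68°
∠G = 0.00° − 242.22° = -242.22° ≡ 117.78° (principal value)

117.8°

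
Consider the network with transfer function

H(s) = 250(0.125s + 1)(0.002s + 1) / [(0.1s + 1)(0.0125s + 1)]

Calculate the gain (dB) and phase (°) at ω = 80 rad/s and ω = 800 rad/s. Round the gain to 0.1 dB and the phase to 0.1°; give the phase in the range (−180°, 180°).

ω = 80: 47.0 dB, -34.5°; ω = 800: 35.4 dB, -26.2°

At ω = 80 rad/s:
zero (1 + j80·0.125) = 1 + j10 → |·| ≈ 10.05, ∠ ≈ 84.29°
zero (1 + j80·0.002) = 1 + j0.16 → |·| ≈ 1.0127, ∠ ≈ 9.09°
pole (1 + j80·0.1) = 1 + j8 → |·| ≈ 8.0623, ∠ ≈ 82.87°
pole (1 + j80·0.0125) = 1 + j1 → |·| ≈ 1.4142, ∠ ≈ 45.00°
|H| = 250 · 10.05 · 1.0127 / (8.0623 · 1.4142) ≈ 223.16
Gain = 20 log₁₀(223.16) ≈ 46.97 dB
∠H = (84.29° + 9.09°) − (82.87° + 45.00°) = -34.49°

At ω = 800 rad/s:
zero (1 + j800·0.125) = 1 + j100 → |·| ≈ 100, ∠ ≈ 89.43°
zero (1 + j800·0.002) = 1 + j1.6 → |·| ≈ 1.8868, ∠ ≈ 57.99°
pole (1 + j800·0.1) = 1 + j80 → |·| ≈ 80.006, ∠ ≈ 89.28°
pole (1 + j800·0.0125) = 1 + j10 → |·| ≈ 10.05, ∠ ≈ 84.29°
|H| = 250 · 100 · 1.8868 / (80.006 · 10.05) ≈ 58.665
Gain = 20 log₁₀(58.665) ≈ 35.37 dB
∠H = (89.43° + 57.99°) − (89.28° + 84.29°) = -26.15°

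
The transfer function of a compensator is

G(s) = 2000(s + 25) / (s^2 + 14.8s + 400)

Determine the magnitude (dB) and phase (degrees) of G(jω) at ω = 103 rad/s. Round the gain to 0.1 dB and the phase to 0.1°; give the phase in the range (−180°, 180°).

At s = jω = j103:
zero (s+25): 25 + j103 → |·| = √(25²+103²) = √11234 ≈ 105.99, ∠ = arctan(103/25) ≈ 76.36°
quadratic: (j103)² + 14.8·j103 + 400 = -10209 + j1524.4 → |·| ≈ 10322, ∠ ≈ 171.51°
|G| = 2000 · 105.99 / 10322 ≈ 20.537
Gain = 20 log₁₀(20.537) ≈ 26.25 dB
∠G = 76.36° − 171.51° = -95.15°

26.3 dB, -95.2°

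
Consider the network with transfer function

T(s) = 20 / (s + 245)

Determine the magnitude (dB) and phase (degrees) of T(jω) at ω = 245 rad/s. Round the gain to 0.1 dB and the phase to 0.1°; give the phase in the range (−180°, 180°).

-24.8 dB, -45.0°

Substitute s = j245:
Numerator: 20 = 20 + j0
Denominator: (j245) + 245 = 245 + j245
|N| = √(20² + 0²) ≈ 20, ∠N ≈ 0.00°
|D| = √(245² + 245²) ≈ 346.48, ∠D ≈ 45.00°
|T| = 20 / 346.48 ≈ 0.057723
Gain = 20 log₁₀(0.057723) ≈ -24.77 dB
∠T = 0.00° − 45.00° = -45.00°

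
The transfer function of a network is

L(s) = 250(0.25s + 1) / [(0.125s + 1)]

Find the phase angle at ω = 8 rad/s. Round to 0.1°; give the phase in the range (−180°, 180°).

18.4°

At ω = 8 rad/s:
zero (1 + j8·0.25) = 1 + j2 → |·| ≈ 2.2361, ∠ ≈ 63.43°
pole (1 + j8·0.125) = 1 + j1 → |·| ≈ 1.4142, ∠ ≈ 45.00°
∠L = (63.43°) − (45.00°) = 18.43°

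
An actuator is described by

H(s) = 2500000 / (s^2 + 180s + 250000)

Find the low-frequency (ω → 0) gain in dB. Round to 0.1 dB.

20.0 dB

H(0) = 2500000 / 250000 = 10
20 log₁₀(10) ≈ 20.00 dB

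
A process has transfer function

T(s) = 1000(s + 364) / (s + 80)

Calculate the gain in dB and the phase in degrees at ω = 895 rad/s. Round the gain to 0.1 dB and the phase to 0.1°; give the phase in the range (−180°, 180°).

60.6 dB, -17.0°

At s = jω = j895:
zero (s+364): 364 + j895 → |·| = √(364²+895²) = √933521 ≈ 966.19, ∠ = arctan(895/364) ≈ 67.87°
pole (s+80): 80 + j895 → |·| = √(80²+895²) = √807425 ≈ 898.57, ∠ = arctan(895/80) ≈ 84.89°
|T| = 1000 · 966.19 / 898.57 ≈ 1075.3
Gain = 20 log₁₀(1075.3) ≈ 60.63 dB
∠T = 67.87° − 84.89° = -17.02°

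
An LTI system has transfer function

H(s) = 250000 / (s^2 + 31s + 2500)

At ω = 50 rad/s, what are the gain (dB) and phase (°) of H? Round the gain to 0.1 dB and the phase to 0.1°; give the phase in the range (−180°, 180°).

44.2 dB, -90.0°

At s = jω = j50:
quadratic: (j50)² + 31·j50 + 2500 = 0 + j1550 → |·| ≈ 1550, ∠ ≈ 90.00°
|H| = 250000 / 1550 ≈ 161.29
Gain = 20 log₁₀(161.29) ≈ 44.15 dB
∠H = 0.00° − 90.00° = -90.00°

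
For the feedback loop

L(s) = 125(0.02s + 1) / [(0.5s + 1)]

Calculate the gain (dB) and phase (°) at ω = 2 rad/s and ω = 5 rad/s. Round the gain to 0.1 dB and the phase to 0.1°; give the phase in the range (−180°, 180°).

ω = 2: 38.9 dB, -42.7°; ω = 5: 33.4 dB, -62.5°

At ω = 2 rad/s:
zero (1 + j2·0.02) = 1 + j0.04 → |·| ≈ 1.0008, ∠ ≈ 2.29°
pole (1 + j2·0.5) = 1 + j1 → |·| ≈ 1.4142, ∠ ≈ 45.00°
|L| = 125 · 1.0008 / (1.4142) ≈ 88.46
Gain = 20 log₁₀(88.46) ≈ 38.93 dB
∠L = (2.29°) − (45.00°) = -42.71°

At ω = 5 rad/s:
zero (1 + j5·0.02) = 1 + j0.1 → |·| ≈ 1.005, ∠ ≈ 5.71°
pole (1 + j5·0.5) = 1 + j2.5 → |·| ≈ 2.6926, ∠ ≈ 68.20°
|L| = 125 · 1.005 / (2.6926) ≈ 46.656
Gain = 20 log₁₀(46.656) ≈ 33.38 dB
∠L = (5.71°) − (68.20°) = -62.49°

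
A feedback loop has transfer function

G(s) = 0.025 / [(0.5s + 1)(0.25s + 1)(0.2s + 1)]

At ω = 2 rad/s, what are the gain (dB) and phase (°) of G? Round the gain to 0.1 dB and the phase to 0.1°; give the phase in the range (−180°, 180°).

At ω = 2 rad/s:
pole (1 + j2·0.5) = 1 + j1 → |·| ≈ 1.4142, ∠ ≈ 45.00°
pole (1 + j2·0.25) = 1 + j0.5 → |·| ≈ 1.118, ∠ ≈ 26.57°
pole (1 + j2·0.2) = 1 + j0.4 → |·| ≈ 1.077, ∠ ≈ 21.80°
|G| = 0.025 · 1 / (1.4142 · 1.118 · 1.077) ≈ 0.014682
Gain = 20 log₁₀(0.014682) ≈ -36.66 dB
∠G = (0°) − (45.00° + 26.57° + 21.80°) = -93.37°

-36.7 dB, -93.4°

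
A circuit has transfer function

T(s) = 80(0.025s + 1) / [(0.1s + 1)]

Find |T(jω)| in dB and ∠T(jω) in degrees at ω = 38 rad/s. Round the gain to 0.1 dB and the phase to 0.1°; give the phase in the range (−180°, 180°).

At ω = 38 rad/s:
zero (1 + j38·0.025) = 1 + j0.95 → |·| ≈ 1.3793, ∠ ≈ 43.53°
pole (1 + j38·0.1) = 1 + j3.8 → |·| ≈ 3.9294, ∠ ≈ 75.26°
|T| = 80 · 1.3793 / (3.9294) ≈ 28.082
Gain = 20 log₁₀(28.082) ≈ 28.97 dB
∠T = (43.53°) − (75.26°) = -31.73°

29.0 dB, -31.7°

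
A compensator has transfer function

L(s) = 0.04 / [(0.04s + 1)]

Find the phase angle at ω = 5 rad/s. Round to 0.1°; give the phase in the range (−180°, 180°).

-11.3°

At ω = 5 rad/s:
pole (1 + j5·0.04) = 1 + j0.2 → |·| ≈ 1.0198, ∠ ≈ 11.31°
∠L = (0°) − (11.31°) = -11.31°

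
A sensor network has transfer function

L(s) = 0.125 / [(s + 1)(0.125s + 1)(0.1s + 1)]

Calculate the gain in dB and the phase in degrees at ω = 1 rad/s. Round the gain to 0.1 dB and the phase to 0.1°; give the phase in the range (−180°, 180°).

-21.2 dB, -57.8°

At ω = 1 rad/s:
pole (1 + j1·1) = 1 + j1 → |·| ≈ 1.4142, ∠ ≈ 45.00°
pole (1 + j1·0.125) = 1 + j0.125 → |·| ≈ 1.0078, ∠ ≈ 7.13°
pole (1 + j1·0.1) = 1 + j0.1 → |·| ≈ 1.005, ∠ ≈ 5.71°
|L| = 0.125 · 1 / (1.4142 · 1.0078 · 1.005) ≈ 0.087269
Gain = 20 log₁₀(0.087269) ≈ -21.18 dB
∠L = (0°) − (45.00° + 7.13° + 5.71°) = -57.84°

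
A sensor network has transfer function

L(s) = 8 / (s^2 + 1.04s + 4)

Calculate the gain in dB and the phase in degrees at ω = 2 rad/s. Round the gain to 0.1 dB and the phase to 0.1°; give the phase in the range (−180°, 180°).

At s = jω = j2:
quadratic: (j2)² + 1.04·j2 + 4 = 0 + j2.08 → |·| ≈ 2.08, ∠ ≈ 90.00°
|L| = 8 / 2.08 ≈ 3.8462
Gain = 20 log₁₀(3.8462) ≈ 11.70 dB
∠L = 0.00° − 90.00° = -90.00°

11.7 dB, -90.0°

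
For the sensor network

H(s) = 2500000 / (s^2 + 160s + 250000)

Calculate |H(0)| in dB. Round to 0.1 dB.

20.0 dB

H(0) = 2500000 / 250000 = 10
20 log₁₀(10) ≈ 20.00 dB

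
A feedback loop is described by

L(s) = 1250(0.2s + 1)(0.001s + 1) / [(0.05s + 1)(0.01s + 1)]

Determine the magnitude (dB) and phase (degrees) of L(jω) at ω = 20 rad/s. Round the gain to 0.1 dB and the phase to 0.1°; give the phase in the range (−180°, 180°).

At ω = 20 rad/s:
zero (1 + j20·0.2) = 1 + j4 → |·| ≈ 4.1231, ∠ ≈ 75.96°
zero (1 + j20·0.001) = 1 + j0.02 → |·| ≈ 1.0002, ∠ ≈ 1.15°
pole (1 + j20·0.05) = 1 + j1 → |·| ≈ 1.4142, ∠ ≈ 45.00°
pole (1 + j20·0.01) = 1 + j0.2 → |·| ≈ 1.0198, ∠ ≈ 11.31°
|L| = 1250 · 4.1231 · 1.0002 / (1.4142 · 1.0198) ≈ 3574.3
Gain = 20 log₁₀(3574.3) ≈ 71.06 dB
∠L = (75.96° + 1.15°) − (45.00° + 11.31°) = 20.80°

71.1 dB, 20.8°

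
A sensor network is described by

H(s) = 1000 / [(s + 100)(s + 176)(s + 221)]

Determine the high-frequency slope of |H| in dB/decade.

Each pole contributes −20 dB/decade at high frequency; each zero contributes +20 dB/decade.
Net: 0 zero(s) − 3 pole(s) → -60 dB/decade.

-60 dB/decade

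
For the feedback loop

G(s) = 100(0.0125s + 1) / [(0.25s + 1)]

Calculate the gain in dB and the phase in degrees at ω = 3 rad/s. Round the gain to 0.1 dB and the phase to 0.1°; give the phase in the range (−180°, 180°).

38.1 dB, -34.7°

At ω = 3 rad/s:
zero (1 + j3·0.0125) = 1 + j0.0375 → |·| ≈ 1.0007, ∠ ≈ 2.15°
pole (1 + j3·0.25) = 1 + j0.75 → |·| ≈ 1.25, ∠ ≈ 36.87°
|G| = 100 · 1.0007 / (1.25) ≈ 80.056
Gain = 20 log₁₀(80.056) ≈ 38.07 dB
∠G = (2.15°) − (36.87°) = -34.72°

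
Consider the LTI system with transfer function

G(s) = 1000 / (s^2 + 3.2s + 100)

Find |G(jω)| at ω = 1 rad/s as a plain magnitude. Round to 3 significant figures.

At s = jω = j1:
quadratic: (j1)² + 3.2·j1 + 100 = 99 + j3.2 → |·| ≈ 99.052, ∠ ≈ 1.85°
|G| = 1000 / 99.052 ≈ 10.096

10.1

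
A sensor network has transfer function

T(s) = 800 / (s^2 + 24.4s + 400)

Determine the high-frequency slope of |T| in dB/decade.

Each pole contributes −20 dB/decade at high frequency; each zero contributes +20 dB/decade.
Net: 0 zero(s) − 2 pole(s) → -40 dB/decade.

-40 dB/decade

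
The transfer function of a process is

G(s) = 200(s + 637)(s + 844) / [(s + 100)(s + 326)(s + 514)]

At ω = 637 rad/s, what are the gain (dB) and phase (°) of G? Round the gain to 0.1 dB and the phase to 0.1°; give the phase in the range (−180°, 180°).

At s = jω = j637:
zero (s+637): 637 + j637 → |·| = √(637²+637²) = √811538 ≈ 900.85, ∠ = arctan(637/637) ≈ 45.00°
zero (s+844): 844 + j637 → |·| = √(844²+637²) = √1118105 ≈ 1057.4, ∠ = arctan(637/844) ≈ 37.04°
pole (s+100): 100 + j637 → |·| = √(100²+637²) = √415769 ≈ 644.8, ∠ = arctan(637/100) ≈ 81.08°
pole (s+326): 326 + j637 → |·| = √(326²+637²) = √512045 ≈ 715.57, ∠ = arctan(637/326) ≈ 62.90°
pole (s+514): 514 + j637 → |·| = √(514²+637²) = √669965 ≈ 818.51, ∠ = arctan(637/514) ≈ 51.10°
|G| = 200 · 9.5256e+05 / 3.7766e+08 ≈ 0.50445
Gain = 20 log₁₀(0.50445) ≈ -5.94 dB
∠G = 82.04° − 195.08° = -113.04°

-5.9 dB, -113.0°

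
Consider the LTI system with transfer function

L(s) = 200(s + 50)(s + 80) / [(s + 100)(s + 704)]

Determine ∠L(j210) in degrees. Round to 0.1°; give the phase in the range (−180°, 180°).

64.6°

At s = jω = j210:
zero (s+50): 50 + j210 → |·| = √(50²+210²) = √46600 ≈ 215.87, ∠ = arctan(210/50) ≈ 76.61°
zero (s+80): 80 + j210 → |·| = √(80²+210²) = √50500 ≈ 224.72, ∠ = arctan(210/80) ≈ 69.15°
pole (s+100): 100 + j210 → |·| = √(100²+210²) = √54100 ≈ 232.59, ∠ = arctan(210/100) ≈ 64.54°
pole (s+704): 704 + j210 → |·| = √(704²+210²) = √539716 ≈ 734.65, ∠ = arctan(210/704) ≈ 16.61°
∠L = 145.76° − 81.15° = 64.61°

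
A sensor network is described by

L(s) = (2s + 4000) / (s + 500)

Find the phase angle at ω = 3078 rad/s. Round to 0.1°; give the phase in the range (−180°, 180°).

-23.8°

Substitute s = j3078:
Numerator: 2(j3078) + 4000 = 4000 + j6156
Denominator: (j3078) + 500 = 500 + j3078
|N| = √(4000² + 6156²) ≈ 7341.4, ∠N ≈ 56.99°
|D| = √(500² + 3078²) ≈ 3118.3, ∠D ≈ 80.77°
∠L = 56.99° − 80.77° = -23.78°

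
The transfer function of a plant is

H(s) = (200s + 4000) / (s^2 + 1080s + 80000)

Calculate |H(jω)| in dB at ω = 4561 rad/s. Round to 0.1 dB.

-27.4 dB

Substitute s = j4561:
Numerator: 200(j4561) + 4000 = 4000 + j912200
Denominator: (j4561)^2 + 1080(j4561) + 80000 = -20722721 + j4925880
|N| = √(4000² + 912200²) ≈ 9.1221e+05, ∠N ≈ 89.75°
|D| = √(20722721² + 4925880²) ≈ 2.13e+07, ∠D ≈ 166.63°
|H| = 9.1221e+05 / 2.13e+07 ≈ 0.042827
Gain = 20 log₁₀(0.042827) ≈ -27.37 dB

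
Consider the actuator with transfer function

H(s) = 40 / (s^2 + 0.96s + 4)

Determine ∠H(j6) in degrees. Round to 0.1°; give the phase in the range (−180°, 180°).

-169.8°

At s = jω = j6:
quadratic: (j6)² + 0.96·j6 + 4 = -32 + j5.76 → |·| ≈ 32.514, ∠ ≈ 169.80°
∠H = 0.00° − 169.80° = -169.80°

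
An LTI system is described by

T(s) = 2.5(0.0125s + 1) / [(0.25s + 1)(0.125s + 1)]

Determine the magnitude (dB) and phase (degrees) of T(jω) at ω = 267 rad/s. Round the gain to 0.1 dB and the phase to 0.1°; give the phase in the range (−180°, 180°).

At ω = 267 rad/s:
zero (1 + j267·0.0125) = 1 + j3.3375 → |·| ≈ 3.4841, ∠ ≈ 73.32°
pole (1 + j267·0.25) = 1 + j66.75 → |·| ≈ 66.757, ∠ ≈ 89.14°
pole (1 + j267·0.125) = 1 + j33.375 → |·| ≈ 33.39, ∠ ≈ 88.28°
|T| = 2.5 · 3.4841 / (66.757 · 33.39) ≈ 0.0039077
Gain = 20 log₁₀(0.0039077) ≈ -48.16 dB
∠T = (73.32°) − (89.14° + 88.28°) = -104.10°

-48.2 dB, -104.1°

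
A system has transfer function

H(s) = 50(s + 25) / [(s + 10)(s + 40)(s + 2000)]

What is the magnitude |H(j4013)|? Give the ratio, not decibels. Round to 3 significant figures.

At s = jω = j4013:
zero (s+25): 25 + j4013 → |·| = √(25²+4013²) = √16104794 ≈ 4013.1, ∠ = arctan(4013/25) ≈ 89.64°
pole (s+10): 10 + j4013 → |·| = √(10²+4013²) = √16104269 ≈ 4013, ∠ = arctan(4013/10) ≈ 89.86°
pole (s+40): 40 + j4013 → |·| = √(40²+4013²) = √16105769 ≈ 4013.2, ∠ = arctan(4013/40) ≈ 89.43°
pole (s+2000): 2000 + j4013 → |·| = √(2000²+4013²) = √20104169 ≈ 4483.8, ∠ = arctan(4013/2000) ≈ 63.51°
|H| = 50 · 4013.1 / 7.2211e+10 ≈ 2.7787e-06

2.78e-06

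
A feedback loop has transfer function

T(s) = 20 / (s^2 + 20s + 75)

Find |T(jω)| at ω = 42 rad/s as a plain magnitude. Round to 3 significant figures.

Substitute s = j42:
Numerator: 20 = 20 + j0
Denominator: (j42)^2 + 20(j42) + 75 = -1689 + j840
|N| = √(20² + 0²) ≈ 20, ∠N ≈ 0.00°
|D| = √(1689² + 840²) ≈ 1886.4, ∠D ≈ 153.56°
|T| = 20 / 1886.4 ≈ 0.010602

0.0106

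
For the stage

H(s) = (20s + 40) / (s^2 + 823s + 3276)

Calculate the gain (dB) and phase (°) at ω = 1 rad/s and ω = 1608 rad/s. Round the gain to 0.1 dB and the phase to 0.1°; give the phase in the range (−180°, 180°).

ω = 1: -37.6 dB, 12.5°; ω = 1608: -39.1 dB, -62.9°

Substitute s = j1:
Numerator: 20(j1) + 40 = 40 + j20
Denominator: (j1)^2 + 823(j1) + 3276 = 3275 + j823
|N| = √(40² + 20²) ≈ 44.721, ∠N ≈ 26.57°
|D| = √(3275² + 823²) ≈ 3376.8, ∠D ≈ 14.11°
|H| = 44.721 / 3376.8 ≈ 0.013244
Gain = 20 log₁₀(0.013244) ≈ -37.56 dB
∠H = 26.57° − 14.11° = 12.46°

Substitute s = j1608:
Numerator: 20(j1608) + 40 = 40 + j32160
Denominator: (j1608)^2 + 823(j1608) + 3276 = -2582388 + j1323384
|N| = √(40² + 32160²) ≈ 32160, ∠N ≈ 89.93°
|D| = √(2582388² + 1323384²) ≈ 2.9017e+06, ∠D ≈ 152.87°
|H| = 32160 / 2.9017e+06 ≈ 0.011083
Gain = 20 log₁₀(0.011083) ≈ -39.11 dB
∠H = 89.93° − 152.87° = -62.94°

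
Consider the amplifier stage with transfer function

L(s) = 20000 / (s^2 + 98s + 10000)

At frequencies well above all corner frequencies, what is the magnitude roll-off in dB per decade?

-40 dB/decade

Each pole contributes −20 dB/decade at high frequency; each zero contributes +20 dB/decade.
Net: 0 zero(s) − 2 pole(s) → -40 dB/decade.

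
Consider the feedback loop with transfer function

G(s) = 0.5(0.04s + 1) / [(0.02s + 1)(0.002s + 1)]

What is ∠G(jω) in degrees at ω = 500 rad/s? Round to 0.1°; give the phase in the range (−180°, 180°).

-42.2°

At ω = 500 rad/s:
zero (1 + j500·0.04) = 1 + j20 → |·| ≈ 20.025, ∠ ≈ 87.14°
pole (1 + j500·0.02) = 1 + j10 → |·| ≈ 10.05, ∠ ≈ 84.29°
pole (1 + j500·0.002) = 1 + j1 → |·| ≈ 1.4142, ∠ ≈ 45.00°
∠G = (87.14°) − (84.29° + 45.00°) = -42.15°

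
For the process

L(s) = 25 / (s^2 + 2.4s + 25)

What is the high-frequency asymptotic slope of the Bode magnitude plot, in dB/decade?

Each pole contributes −20 dB/decade at high frequency; each zero contributes +20 dB/decade.
Net: 0 zero(s) − 2 pole(s) → -40 dB/decade.

-40 dB/decade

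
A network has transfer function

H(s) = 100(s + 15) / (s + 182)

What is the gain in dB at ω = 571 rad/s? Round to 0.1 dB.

39.6 dB

At s = jω = j571:
zero (s+15): 15 + j571 → |·| = √(15²+571²) = √326266 ≈ 571.2, ∠ = arctan(571/15) ≈ 88.50°
pole (s+182): 182 + j571 → |·| = √(182²+571²) = √359165 ≈ 599.3, ∠ = arctan(571/182) ≈ 72.32°
|H| = 100 · 571.2 / 599.3 ≈ 95.311
Gain = 20 log₁₀(95.311) ≈ 39.58 dB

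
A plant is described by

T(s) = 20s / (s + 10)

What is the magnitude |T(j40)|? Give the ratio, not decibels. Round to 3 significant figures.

19.4

At s = jω = j40:
zero at origin: s = j40 → |·| = 40, ∠ = 90.00°
pole (s+10): 10 + j40 → |·| = √(10²+40²) = √1700 ≈ 41.231, ∠ = arctan(40/10) ≈ 75.96°
|T| = 20 · 40 / 41.231 ≈ 19.403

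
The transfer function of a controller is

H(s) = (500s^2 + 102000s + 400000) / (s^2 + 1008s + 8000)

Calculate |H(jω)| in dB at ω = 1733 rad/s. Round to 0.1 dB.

Substitute s = j1733:
Numerator: 500(j1733)^2 + 102000(j1733) + 400000 = -1501244500 + j176766000
Denominator: (j1733)^2 + 1008(j1733) + 8000 = -2995289 + j1746864
|N| = √(1501244500² + 176766000²) ≈ 1.5116e+09, ∠N ≈ 173.28°
|D| = √(2995289² + 1746864²) ≈ 3.4675e+06, ∠D ≈ 149.75°
|H| = 1.5116e+09 / 3.4675e+06 ≈ 435.93
Gain = 20 log₁₀(435.93) ≈ 52.79 dB

52.8 dB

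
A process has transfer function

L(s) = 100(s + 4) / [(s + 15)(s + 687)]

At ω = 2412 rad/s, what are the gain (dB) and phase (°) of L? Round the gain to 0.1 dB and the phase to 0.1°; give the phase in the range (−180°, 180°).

At s = jω = j2412:
zero (s+4): 4 + j2412 → |·| = √(4²+2412²) = √5817760 ≈ 2412, ∠ = arctan(2412/4) ≈ 89.90°
pole (s+15): 15 + j2412 → |·| = √(15²+2412²) = √5817969 ≈ 2412, ∠ = arctan(2412/15) ≈ 89.64°
pole (s+687): 687 + j2412 → |·| = √(687²+2412²) = √6289713 ≈ 2507.9, ∠ = arctan(2412/687) ≈ 74.10°
|L| = 100 · 2412 / 6.0491e+06 ≈ 0.039874
Gain = 20 log₁₀(0.039874) ≈ -27.99 dB
∠L = 89.90° − 163.74° = -73.84°

-28.0 dB, -73.8°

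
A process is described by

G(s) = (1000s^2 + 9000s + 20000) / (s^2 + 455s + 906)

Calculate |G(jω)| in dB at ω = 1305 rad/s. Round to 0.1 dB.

Substitute s = j1305:
Numerator: 1000(j1305)^2 + 9000(j1305) + 20000 = -1703005000 + j11745000
Denominator: (j1305)^2 + 455(j1305) + 906 = -1702119 + j593775
|N| = √(1703005000² + 11745000²) ≈ 1.703e+09, ∠N ≈ 179.60°
|D| = √(1702119² + 593775²) ≈ 1.8027e+06, ∠D ≈ 160.77°
|G| = 1.703e+09 / 1.8027e+06 ≈ 944.69
Gain = 20 log₁₀(944.69) ≈ 59.51 dB

59.5 dB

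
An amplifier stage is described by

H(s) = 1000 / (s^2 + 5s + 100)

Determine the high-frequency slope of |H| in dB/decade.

Each pole contributes −20 dB/decade at high frequency; each zero contributes +20 dB/decade.
Net: 0 zero(s) − 2 pole(s) → -40 dB/decade.

-40 dB/decade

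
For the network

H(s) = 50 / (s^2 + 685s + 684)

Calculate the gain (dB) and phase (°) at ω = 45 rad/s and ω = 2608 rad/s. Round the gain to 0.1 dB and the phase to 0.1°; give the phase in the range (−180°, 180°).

Substitute s = j45:
Numerator: 50 = 50 + j0
Denominator: (j45)^2 + 685(j45) + 684 = -1341 + j30825
|N| = √(50² + 0²) ≈ 50, ∠N ≈ 0.00°
|D| = √(1341² + 30825²) ≈ 30854, ∠D ≈ 92.49°
|H| = 50 / 30854 ≈ 0.0016205
Gain = 20 log₁₀(0.0016205) ≈ -55.81 dB
∠H = 0.00° − 92.49° = -92.49°

Substitute s = j2608:
Numerator: 50 = 50 + j0
Denominator: (j2608)^2 + 685(j2608) + 684 = -6800980 + j1786480
|N| = √(50² + 0²) ≈ 50, ∠N ≈ 0.00°
|D| = √(6800980² + 1786480²) ≈ 7.0317e+06, ∠D ≈ 165.28°
|H| = 50 / 7.0317e+06 ≈ 7.1107e-06
Gain = 20 log₁₀(7.1107e-06) ≈ -102.96 dB
∠H = 0.00° − 165.28° = -165.28°

ω = 45: -55.8 dB, -92.5°; ω = 2608: -103.0 dB, -165.3°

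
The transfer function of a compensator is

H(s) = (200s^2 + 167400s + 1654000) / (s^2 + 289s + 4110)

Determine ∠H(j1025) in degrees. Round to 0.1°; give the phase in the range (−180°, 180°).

-23.7°

Substitute s = j1025:
Numerator: 200(j1025)^2 + 167400(j1025) + 1654000 = -208471000 + j171585000
Denominator: (j1025)^2 + 289(j1025) + 4110 = -1046515 + j296225
|N| = √(208471000² + 171585000²) ≈ 2.7e+08, ∠N ≈ 140.54°
|D| = √(1046515² + 296225²) ≈ 1.0876e+06, ∠D ≈ 164.20°
∠H = 140.54° − 164.20° = -23.66°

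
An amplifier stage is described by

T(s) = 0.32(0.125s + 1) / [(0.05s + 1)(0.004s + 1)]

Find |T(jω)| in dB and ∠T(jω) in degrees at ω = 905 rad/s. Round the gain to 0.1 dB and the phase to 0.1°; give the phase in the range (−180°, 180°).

At ω = 905 rad/s:
zero (1 + j905·0.125) = 1 + j113.125 → |·| ≈ 113.13, ∠ ≈ 89.49°
pole (1 + j905·0.05) = 1 + j45.25 → |·| ≈ 45.261, ∠ ≈ 88.73°
pole (1 + j905·0.004) = 1 + j3.62 → |·| ≈ 3.7556, ∠ ≈ 74.56°
|T| = 0.32 · 113.13 / (45.261 · 3.7556) ≈ 0.21297
Gain = 20 log₁₀(0.21297) ≈ -13.43 dB
∠T = (89.49°) − (88.73° + 74.56°) = -73.80°

-13.4 dB, -73.8°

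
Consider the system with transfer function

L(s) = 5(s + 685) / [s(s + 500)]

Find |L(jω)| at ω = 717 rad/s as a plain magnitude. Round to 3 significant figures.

At s = jω = j717:
zero (s+685): 685 + j717 → |·| = √(685²+717²) = √983314 ≈ 991.62, ∠ = arctan(717/685) ≈ 46.31°
pole (s+500): 500 + j717 → |·| = √(500²+717²) = √764089 ≈ 874.12, ∠ = arctan(717/500) ≈ 55.11°
pole at origin: |s| = 717, ∠ = 90.00° (in denominator)
|L| = 5 · 991.62 / 6.2674e+05 ≈ 0.0079109

0.00791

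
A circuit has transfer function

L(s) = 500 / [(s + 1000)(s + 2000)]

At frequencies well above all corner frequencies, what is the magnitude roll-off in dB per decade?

Each pole contributes −20 dB/decade at high frequency; each zero contributes +20 dB/decade.
Net: 0 zero(s) − 2 pole(s) → -40 dB/decade.

-40 dB/decade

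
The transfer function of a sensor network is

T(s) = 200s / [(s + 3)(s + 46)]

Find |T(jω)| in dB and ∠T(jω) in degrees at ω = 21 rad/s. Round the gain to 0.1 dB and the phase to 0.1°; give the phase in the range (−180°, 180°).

11.9 dB, -16.4°

At s = jω = j21:
zero at origin: s = j21 → |·| = 21, ∠ = 90.00°
pole (s+3): 3 + j21 → |·| = √(3²+21²) = √450 ≈ 21.213, ∠ = arctan(21/3) ≈ 81.87°
pole (s+46): 46 + j21 → |·| = √(46²+21²) = √2557 ≈ 50.567, ∠ = arctan(21/46) ≈ 24.54°
|T| = 200 · 21 / 1072.7 ≈ 3.9154
Gain = 20 log₁₀(3.9154) ≈ 11.86 dB
∠T = 90.00° − 106.41° = -16.41°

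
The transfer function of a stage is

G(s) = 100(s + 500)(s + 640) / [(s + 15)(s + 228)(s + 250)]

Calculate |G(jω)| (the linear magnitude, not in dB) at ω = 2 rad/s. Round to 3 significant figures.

At s = jω = j2:
zero (s+500): 500 + j2 → |·| = √(500²+2²) = √250004 ≈ 500, ∠ = arctan(2/500) ≈ 0.23°
zero (s+640): 640 + j2 → |·| = √(640²+2²) = √409604 ≈ 640, ∠ = arctan(2/640) ≈ 0.18°
pole (s+15): 15 + j2 → |·| = √(15²+2²) = √229 ≈ 15.133, ∠ = arctan(2/15) ≈ 7.59°
pole (s+228): 228 + j2 → |·| = √(228²+2²) = √51988 ≈ 228.01, ∠ = arctan(2/228) ≈ 0.50°
pole (s+250): 250 + j2 → |·| = √(250²+2²) = √62504 ≈ 250.01, ∠ = arctan(2/250) ≈ 0.46°
|G| = 100 · 3.2e+05 / 8.6265e+05 ≈ 37.095

37.1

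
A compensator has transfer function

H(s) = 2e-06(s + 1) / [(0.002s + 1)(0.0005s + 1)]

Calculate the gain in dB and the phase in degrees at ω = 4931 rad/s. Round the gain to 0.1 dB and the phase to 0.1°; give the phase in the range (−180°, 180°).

-68.5 dB, -62.1°

At ω = 4931 rad/s:
zero (1 + j4931·1) = 1 + j4931 → |·| ≈ 4931, ∠ ≈ 89.99°
pole (1 + j4931·0.002) = 1 + j9.862 → |·| ≈ 9.9126, ∠ ≈ 84.21°
pole (1 + j4931·0.0005) = 1 + j2.4655 → |·| ≈ 2.6606, ∠ ≈ 67.92°
|H| = 2e-06 · 4931 / (9.9126 · 2.6606) ≈ 0.00037394
Gain = 20 log₁₀(0.00037394) ≈ -68.54 dB
∠H = (89.99°) − (84.21° + 67.92°) = -62.14°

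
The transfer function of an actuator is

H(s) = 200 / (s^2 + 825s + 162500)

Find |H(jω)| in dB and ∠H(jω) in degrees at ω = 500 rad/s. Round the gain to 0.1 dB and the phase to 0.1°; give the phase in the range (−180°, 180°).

Substitute s = j500:
Numerator: 200 = 200 + j0
Denominator: (j500)^2 + 825(j500) + 162500 = -87500 + j412500
|N| = √(200² + 0²) ≈ 200, ∠N ≈ 0.00°
|D| = √(87500² + 412500²) ≈ 4.2168e+05, ∠D ≈ 101.98°
|H| = 200 / 4.2168e+05 ≈ 0.00047429
Gain = 20 log₁₀(0.00047429) ≈ -66.48 dB
∠H = 0.00° − 101.98° = -101.98°

-66.5 dB, -102.0°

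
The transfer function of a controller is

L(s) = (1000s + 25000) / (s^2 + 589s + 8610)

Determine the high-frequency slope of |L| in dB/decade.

-20 dB/decade

Each pole contributes −20 dB/decade at high frequency; each zero contributes +20 dB/decade.
Net: 1 zero(s) − 2 pole(s) → -20 dB/decade.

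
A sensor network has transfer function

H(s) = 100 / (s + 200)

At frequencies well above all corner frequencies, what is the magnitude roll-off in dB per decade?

Each pole contributes −20 dB/decade at high frequency; each zero contributes +20 dB/decade.
Net: 0 zero(s) − 1 pole(s) → -20 dB/decade.

-20 dB/decade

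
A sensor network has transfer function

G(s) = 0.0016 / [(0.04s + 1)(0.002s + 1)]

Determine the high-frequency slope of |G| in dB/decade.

Each pole contributes −20 dB/decade at high frequency; each zero contributes +20 dB/decade.
Net: 0 zero(s) − 2 pole(s) → -40 dB/decade.

-40 dB/decade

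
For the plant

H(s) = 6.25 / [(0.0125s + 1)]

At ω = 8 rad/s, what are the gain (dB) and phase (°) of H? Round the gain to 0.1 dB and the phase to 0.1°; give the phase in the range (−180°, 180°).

15.9 dB, -5.7°

At ω = 8 rad/s:
pole (1 + j8·0.0125) = 1 + j0.1 → |·| ≈ 1.005, ∠ ≈ 5.71°
|H| = 6.25 · 1 / (1.005) ≈ 6.2189
Gain = 20 log₁₀(6.2189) ≈ 15.87 dB
∠H = (0°) − (5.71°) = -5.71°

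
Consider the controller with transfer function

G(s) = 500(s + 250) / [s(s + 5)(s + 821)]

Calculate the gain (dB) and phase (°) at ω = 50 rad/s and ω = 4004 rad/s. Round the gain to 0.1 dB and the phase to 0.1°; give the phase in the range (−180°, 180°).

At s = jω = j50:
zero (s+250): 250 + j50 → |·| = √(250²+50²) = √65000 ≈ 254.95, ∠ = arctan(50/250) ≈ 11.31°
pole (s+5): 5 + j50 → |·| = √(5²+50²) = √2525 ≈ 50.249, ∠ = arctan(50/5) ≈ 84.29°
pole (s+821): 821 + j50 → |·| = √(821²+50²) = √676541 ≈ 822.52, ∠ = arctan(50/821) ≈ 3.49°
pole at origin: |s| = 50, ∠ = 90.00° (in denominator)
|G| = 500 · 254.95 / 2.0665e+06 ≈ 0.061686
Gain = 20 log₁₀(0.061686) ≈ -24.20 dB
∠G = 11.31° − 177.78° = -166.47°

At s = jω = j4004:
zero (s+250): 250 + j4004 → |·| = √(250²+4004²) = √16094516 ≈ 4011.8, ∠ = arctan(4004/250) ≈ 86.43°
pole (s+5): 5 + j4004 → |·| = √(5²+4004²) = √16032041 ≈ 4004, ∠ = arctan(4004/5) ≈ 89.93°
pole (s+821): 821 + j4004 → |·| = √(821²+4004²) = √16706057 ≈ 4087.3, ∠ = arctan(4004/821) ≈ 78.41°
pole at origin: |s| = 4004, ∠ = 90.00° (in denominator)
|G| = 500 · 4011.8 / 6.5528e+10 ≈ 3.0611e-05
Gain = 20 log₁₀(3.0611e-05) ≈ -90.28 dB
∠G = 86.43° − 258.34° = -171.91°

ω = 50: -24.2 dB, -166.5°; ω = 4004: -90.3 dB, -171.9°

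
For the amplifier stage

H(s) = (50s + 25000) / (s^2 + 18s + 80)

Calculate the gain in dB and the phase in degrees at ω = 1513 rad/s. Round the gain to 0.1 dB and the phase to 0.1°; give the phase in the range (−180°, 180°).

-29.2 dB, -107.6°

Substitute s = j1513:
Numerator: 50(j1513) + 25000 = 25000 + j75650
Denominator: (j1513)^2 + 18(j1513) + 80 = -2289089 + j27234
|N| = √(25000² + 75650²) ≈ 79674, ∠N ≈ 71.71°
|D| = √(2289089² + 27234²) ≈ 2.2893e+06, ∠D ≈ 179.32°
|H| = 79674 / 2.2893e+06 ≈ 0.034803
Gain = 20 log₁₀(0.034803) ≈ -29.17 dB
∠H = 71.71° − 179.32° = -107.61°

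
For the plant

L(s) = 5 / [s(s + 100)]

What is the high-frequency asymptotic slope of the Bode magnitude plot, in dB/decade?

-40 dB/decade

Each pole contributes −20 dB/decade at high frequency; each zero contributes +20 dB/decade.
Net: 0 zero(s) − 2 pole(s) → -40 dB/decade.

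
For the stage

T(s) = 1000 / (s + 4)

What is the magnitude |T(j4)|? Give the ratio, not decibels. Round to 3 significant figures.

177

Substitute s = j4:
Numerator: 1000 = 1000 + j0
Denominator: (j4) + 4 = 4 + j4
|N| = √(1000² + 0²) ≈ 1000, ∠N ≈ 0.00°
|D| = √(4² + 4²) ≈ 5.6569, ∠D ≈ 45.00°
|T| = 1000 / 5.6569 ≈ 176.78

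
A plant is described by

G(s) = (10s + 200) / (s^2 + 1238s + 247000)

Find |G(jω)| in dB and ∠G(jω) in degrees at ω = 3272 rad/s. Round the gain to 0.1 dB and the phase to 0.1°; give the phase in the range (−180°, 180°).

Substitute s = j3272:
Numerator: 10(j3272) + 200 = 200 + j32720
Denominator: (j3272)^2 + 1238(j3272) + 247000 = -10458984 + j4050736
|N| = √(200² + 32720²) ≈ 32721, ∠N ≈ 89.65°
|D| = √(10458984² + 4050736²) ≈ 1.1216e+07, ∠D ≈ 158.83°
|G| = 32721 / 1.1216e+07 ≈ 0.0029174
Gain = 20 log₁₀(0.0029174) ≈ -50.70 dB
∠G = 89.65° − 158.83° = -69.18°

-50.7 dB, -69.2°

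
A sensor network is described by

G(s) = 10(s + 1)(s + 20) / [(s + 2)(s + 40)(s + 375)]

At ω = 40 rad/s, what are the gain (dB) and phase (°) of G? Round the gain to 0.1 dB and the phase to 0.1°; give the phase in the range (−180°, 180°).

-33.6 dB, 13.8°

At s = jω = j40:
zero (s+1): 1 + j40 → |·| = √(1²+40²) = √1601 ≈ 40.012, ∠ = arctan(40/1) ≈ 88.57°
zero (s+20): 20 + j40 → |·| = √(20²+40²) = √2000 ≈ 44.721, ∠ = arctan(40/20) ≈ 63.43°
pole (s+2): 2 + j40 → |·| = √(2²+40²) = √1604 ≈ 40.05, ∠ = arctan(40/2) ≈ 87.14°
pole (s+40): 40 + j40 → |·| = √(40²+40²) = √3200 ≈ 56.569, ∠ = arctan(40/40) ≈ 45.00°
pole (s+375): 375 + j40 → |·| = √(375²+40²) = √142225 ≈ 377.13, ∠ = arctan(40/375) ≈ 6.09°
|G| = 10 · 1789.4 / 8.5442e+05 ≈ 0.020943
Gain = 20 log₁₀(0.020943) ≈ -33.58 dB
∠G = 152.00° − 138.23° = 13.77°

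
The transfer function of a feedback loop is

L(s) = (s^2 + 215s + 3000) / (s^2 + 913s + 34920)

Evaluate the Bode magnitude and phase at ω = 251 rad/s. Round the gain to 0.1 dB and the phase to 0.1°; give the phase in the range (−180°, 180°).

-9.1 dB, 41.0°

Substitute s = j251:
Numerator: (j251)^2 + 215(j251) + 3000 = -60001 + j53965
Denominator: (j251)^2 + 913(j251) + 34920 = -28081 + j229163
|N| = √(60001² + 53965²) ≈ 80699, ∠N ≈ 138.03°
|D| = √(28081² + 229163²) ≈ 2.3088e+05, ∠D ≈ 96.99°
|L| = 80699 / 2.3088e+05 ≈ 0.34953
Gain = 20 log₁₀(0.34953) ≈ -9.13 dB
∠L = 138.03° − 96.99° = 41.04°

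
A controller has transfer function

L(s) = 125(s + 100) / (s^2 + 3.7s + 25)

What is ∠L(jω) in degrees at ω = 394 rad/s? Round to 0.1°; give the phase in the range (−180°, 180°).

-103.7°

At s = jω = j394:
zero (s+100): 100 + j394 → |·| = √(100²+394²) = √165236 ≈ 406.49, ∠ = arctan(394/100) ≈ 75.76°
quadratic: (j394)² + 3.7·j394 + 25 = -155211 + j1457.8 → |·| ≈ 1.5522e+05, ∠ ≈ 179.46°
∠L = 75.76° − 179.46° = -103.70°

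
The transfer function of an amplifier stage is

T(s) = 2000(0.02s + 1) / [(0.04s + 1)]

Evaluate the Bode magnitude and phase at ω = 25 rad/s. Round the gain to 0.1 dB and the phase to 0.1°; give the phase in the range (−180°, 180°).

64.0 dB, -18.4°

At ω = 25 rad/s:
zero (1 + j25·0.02) = 1 + j0.5 → |·| ≈ 1.118, ∠ ≈ 26.57°
pole (1 + j25·0.04) = 1 + j1 → |·| ≈ 1.4142, ∠ ≈ 45.00°
|T| = 2000 · 1.118 / (1.4142) ≈ 1581.1
Gain = 20 log₁₀(1581.1) ≈ 63.98 dB
∠T = (26.57°) − (45.00°) = -18.43°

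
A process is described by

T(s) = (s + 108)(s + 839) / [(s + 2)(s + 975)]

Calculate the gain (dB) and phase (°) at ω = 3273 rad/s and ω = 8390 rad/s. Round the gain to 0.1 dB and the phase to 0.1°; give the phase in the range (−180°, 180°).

ω = 3273: -0.1 dB, 0.4°; ω = 8390: -0.0 dB, 0.2°

At s = jω = j3273:
zero (s+108): 108 + j3273 → |·| = √(108²+3273²) = √10724193 ≈ 3274.8, ∠ = arctan(3273/108) ≈ 88.11°
zero (s+839): 839 + j3273 → |·| = √(839²+3273²) = √11416450 ≈ 3378.8, ∠ = arctan(3273/839) ≈ 75.62°
pole (s+2): 2 + j3273 → |·| = √(2²+3273²) = √10712533 ≈ 3273, ∠ = arctan(3273/2) ≈ 89.96°
pole (s+975): 975 + j3273 → |·| = √(975²+3273²) = √11663154 ≈ 3415.1, ∠ = arctan(3273/975) ≈ 73.41°
|T| = 1 · 1.1065e+07 / 1.1178e+07 ≈ 0.98989
Gain = 20 log₁₀(0.98989) ≈ -0.09 dB
∠T = 163.73° − 163.37° = 0.36°

At s = jω = j8390:
zero (s+108): 108 + j8390 → |·| = √(108²+8390²) = √70403764 ≈ 8390.7, ∠ = arctan(8390/108) ≈ 89.26°
zero (s+839): 839 + j8390 → |·| = √(839²+8390²) = √71096021 ≈ 8431.8, ∠ = arctan(8390/839) ≈ 84.29°
pole (s+2): 2 + j8390 → |·| = √(2²+8390²) = √70392104 ≈ 8390, ∠ = arctan(8390/2) ≈ 89.99°
pole (s+975): 975 + j8390 → |·| = √(975²+8390²) = √71342725 ≈ 8446.5, ∠ = arctan(8390/975) ≈ 83.37°
|T| = 1 · 7.0749e+07 / 7.0866e+07 ≈ 0.99835
Gain = 20 log₁₀(0.99835) ≈ -0.01 dB
∠T = 173.55° − 173.36° = 0.19°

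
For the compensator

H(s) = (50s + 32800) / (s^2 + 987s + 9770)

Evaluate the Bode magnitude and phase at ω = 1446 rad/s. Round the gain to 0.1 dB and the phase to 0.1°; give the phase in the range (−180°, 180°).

-30.0 dB, -80.0°

Substitute s = j1446:
Numerator: 50(j1446) + 32800 = 32800 + j72300
Denominator: (j1446)^2 + 987(j1446) + 9770 = -2081146 + j1427202
|N| = √(32800² + 72300²) ≈ 79392, ∠N ≈ 65.60°
|D| = √(2081146² + 1427202²) ≈ 2.5235e+06, ∠D ≈ 145.56°
|H| = 79392 / 2.5235e+06 ≈ 0.031461
Gain = 20 log₁₀(0.031461) ≈ -30.04 dB
∠H = 65.60° − 145.56° = -79.96°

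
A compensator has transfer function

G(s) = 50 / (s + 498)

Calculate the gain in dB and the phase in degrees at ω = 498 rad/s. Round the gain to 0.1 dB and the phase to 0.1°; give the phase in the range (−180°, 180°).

At s = jω = j498:
pole (s+498): 498 + j498 → |·| = √(498²+498²) = √496008 ≈ 704.28, ∠ = arctan(498/498) ≈ 45.00°
|G| = 50 / 704.28 ≈ 0.070994
Gain = 20 log₁₀(0.070994) ≈ -22.98 dB
∠G = 0.00° − 45.00° = -45.00°

-23.0 dB, -45.0°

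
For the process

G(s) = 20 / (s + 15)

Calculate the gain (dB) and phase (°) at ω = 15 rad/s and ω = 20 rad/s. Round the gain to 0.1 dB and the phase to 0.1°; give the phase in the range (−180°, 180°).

ω = 15: -0.5 dB, -45.0°; ω = 20: -1.9 dB, -53.1°

At s = jω = j15:
pole (s+15): 15 + j15 → |·| = √(15²+15²) = √450 ≈ 21.213, ∠ = arctan(15/15) ≈ 45.00°
|G| = 20 / 21.213 ≈ 0.94282
Gain = 20 log₁₀(0.94282) ≈ -0.51 dB
∠G = 0.00° − 45.00° = -45.00°

At s = jω = j20:
pole (s+15): 15 + j20 → |·| = √(15²+20²) = √625 ≈ 25, ∠ = arctan(20/15) ≈ 53.13°
|G| = 20 / 25 ≈ 0.8
Gain = 20 log₁₀(0.8) ≈ -1.94 dB
∠G = 0.00° − 53.13° = -53.13°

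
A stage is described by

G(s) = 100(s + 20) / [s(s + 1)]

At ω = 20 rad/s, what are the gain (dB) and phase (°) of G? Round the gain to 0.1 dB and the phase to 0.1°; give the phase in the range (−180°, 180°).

17.0 dB, -132.1°

At s = jω = j20:
zero (s+20): 20 + j20 → |·| = √(20²+20²) = √800 ≈ 28.284, ∠ = arctan(20/20) ≈ 45.00°
pole (s+1): 1 + j20 → |·| = √(1²+20²) = √401 ≈ 20.025, ∠ = arctan(20/1) ≈ 87.14°
pole at origin: |s| = 20, ∠ = 90.00° (in denominator)
|G| = 100 · 28.284 / 400.5 ≈ 7.0622
Gain = 20 log₁₀(7.0622) ≈ 16.98 dB
∠G = 45.00° − 177.14° = -132.14°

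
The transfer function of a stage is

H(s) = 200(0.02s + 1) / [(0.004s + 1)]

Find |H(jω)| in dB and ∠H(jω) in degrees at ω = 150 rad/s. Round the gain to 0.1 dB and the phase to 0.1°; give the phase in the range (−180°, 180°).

At ω = 150 rad/s:
zero (1 + j150·0.02) = 1 + j3 → |·| ≈ 3.1623, ∠ ≈ 71.57°
pole (1 + j150·0.004) = 1 + j0.6 → |·| ≈ 1.1662, ∠ ≈ 30.96°
|H| = 200 · 3.1623 / (1.1662) ≈ 542.33
Gain = 20 log₁₀(542.33) ≈ 54.69 dB
∠H = (71.57°) − (30.96°) = 40.61°

54.7 dB, 40.6°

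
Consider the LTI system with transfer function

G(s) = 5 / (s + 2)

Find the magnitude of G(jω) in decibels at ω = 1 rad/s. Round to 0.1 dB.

At s = jω = j1:
pole (s+2): 2 + j1 → |·| = √(2²+1²) = √5 ≈ 2.2361, ∠ = arctan(1/2) ≈ 26.57°
|G| = 5 / 2.2361 ≈ 2.236
Gain = 20 log₁₀(2.236) ≈ 6.99 dB

7.0 dB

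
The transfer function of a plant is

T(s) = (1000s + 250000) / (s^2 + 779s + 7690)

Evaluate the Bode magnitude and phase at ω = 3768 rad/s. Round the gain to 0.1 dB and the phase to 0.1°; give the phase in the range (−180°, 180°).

-11.7 dB, -82.1°

Substitute s = j3768:
Numerator: 1000(j3768) + 250000 = 250000 + j3768000
Denominator: (j3768)^2 + 779(j3768) + 7690 = -14190134 + j2935272
|N| = √(250000² + 3768000²) ≈ 3.7763e+06, ∠N ≈ 86.20°
|D| = √(14190134² + 2935272²) ≈ 1.4491e+07, ∠D ≈ 168.31°
|T| = 3.7763e+06 / 1.4491e+07 ≈ 0.2606
Gain = 20 log₁₀(0.2606) ≈ -11.68 dB
∠T = 86.20° − 168.31° = -82.11°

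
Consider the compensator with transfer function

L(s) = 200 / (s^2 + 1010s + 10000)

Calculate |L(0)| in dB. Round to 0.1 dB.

-34.0 dB

L(0) = 200 / 10000 = 0.02
20 log₁₀(0.02) ≈ -33.98 dB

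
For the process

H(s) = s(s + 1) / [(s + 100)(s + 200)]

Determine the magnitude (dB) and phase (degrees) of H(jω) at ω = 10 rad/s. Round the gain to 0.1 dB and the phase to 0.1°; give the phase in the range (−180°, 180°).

-46.0 dB, 165.7°

At s = jω = j10:
zero (s+1): 1 + j10 → |·| = √(1²+10²) = √101 ≈ 10.05, ∠ = arctan(10/1) ≈ 84.29°
zero at origin: s = j10 → |·| = 10, ∠ = 90.00°
pole (s+100): 100 + j10 → |·| = √(100²+10²) = √10100 ≈ 100.5, ∠ = arctan(10/100) ≈ 5.71°
pole (s+200): 200 + j10 → |·| = √(200²+10²) = √40100 ≈ 200.25, ∠ = arctan(10/200) ≈ 2.86°
|H| = 1 · 100.5 / 20125 ≈ 0.0049938
Gain = 20 log₁₀(0.0049938) ≈ -46.03 dB
∠H = 174.29° − 8.57° = 165.72°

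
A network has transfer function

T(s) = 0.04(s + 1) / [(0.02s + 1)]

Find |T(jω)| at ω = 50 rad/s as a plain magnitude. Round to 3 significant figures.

At ω = 50 rad/s:
zero (1 + j50·1) = 1 + j50 → |·| ≈ 50.01, ∠ ≈ 88.85°
pole (1 + j50·0.02) = 1 + j1 → |·| ≈ 1.4142, ∠ ≈ 45.00°
|T| = 0.04 · 50.01 / (1.4142) ≈ 1.4145

1.41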